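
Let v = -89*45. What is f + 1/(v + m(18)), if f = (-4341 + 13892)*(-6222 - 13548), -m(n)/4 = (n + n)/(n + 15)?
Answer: -8327672676821/44103 ≈ -1.8882e+8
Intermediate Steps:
v = -4005
m(n) = -8*n/(15 + n) (m(n) = -4*(n + n)/(n + 15) = -4*2*n/(15 + n) = -8*n/(15 + n))
f = -188823270 (f = 9551*(-19770) = -188823270)
f + 1/(v + m(18)) = -188823270 + 1/(-4005 - 8*18/(15 + 18)) = -188823270 + 1/(-4005 - 8*18/33) = -188823270 + 1/(-4005 - 8*18*1/33) = -188823270 + 1/(-4005 - 48/11) = -188823270 + 1/(-44103/11) = -188823270 - 11/44103 = -8327672676821/44103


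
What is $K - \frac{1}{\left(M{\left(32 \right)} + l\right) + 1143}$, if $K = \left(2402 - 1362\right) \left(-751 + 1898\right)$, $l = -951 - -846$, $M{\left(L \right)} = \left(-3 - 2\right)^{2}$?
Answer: $\frac{1268031439}{1063} \approx 1.1929 \cdot 10^{6}$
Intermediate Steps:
$M{\left(L \right)} = 25$ ($M{\left(L \right)} = \left(-5\right)^{2} = 25$)
$l = -105$ ($l = -951 + 846 = -105$)
$K = 1192880$ ($K = 1040 \cdot 1147 = 1192880$)
$K - \frac{1}{\left(M{\left(32 \right)} + l\right) + 1143} = 1192880 - \frac{1}{\left(25 - 105\right) + 1143} = 1192880 - \frac{1}{-80 + 1143} = 1192880 - \frac{1}{1063} = \frac{1268031439}{1063}$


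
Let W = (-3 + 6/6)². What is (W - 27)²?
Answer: 529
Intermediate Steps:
W = 4 (W = (-3 + 6*(⅙))² = (-3 + 1)² = (-2)² = 4)
(W - 27)² = (4 - 27)² = (-23)² = 529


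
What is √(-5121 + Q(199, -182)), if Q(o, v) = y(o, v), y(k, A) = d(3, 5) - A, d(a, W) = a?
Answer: 2*I*√1234 ≈ 70.257*I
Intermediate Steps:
y(k, A) = 3 - A
Q(o, v) = 3 - v
√(-5121 + Q(199, -182)) = √(-5121 + (3 - 1*(-182))) = √(-5121 + (3 + 182)) = √(-5121 + 185) = √(-4936) = 2*I*√1234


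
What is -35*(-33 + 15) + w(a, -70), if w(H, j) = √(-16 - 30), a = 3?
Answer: 630 + I*√46 ≈ 630.0 + 6.7823*I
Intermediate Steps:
w(H, j) = I*√46 (w(H, j) = √(-46) = I*√46)
-35*(-33 + 15) + w(a, -70) = -35*(-33 + 15) + I*√46 = -35*(-18) + I*√46 = 630 + I*√46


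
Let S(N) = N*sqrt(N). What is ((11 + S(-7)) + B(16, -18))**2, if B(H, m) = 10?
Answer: 98 - 294*I*sqrt(7) ≈ 98.0 - 777.85*I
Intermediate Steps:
S(N) = N**(3/2)
((11 + S(-7)) + B(16, -18))**2 = ((11 + (-7)**(3/2)) + 10)**2 = ((11 - 7*I*sqrt(7)) + 10)**2 = (21 - 7*I*sqrt(7))**2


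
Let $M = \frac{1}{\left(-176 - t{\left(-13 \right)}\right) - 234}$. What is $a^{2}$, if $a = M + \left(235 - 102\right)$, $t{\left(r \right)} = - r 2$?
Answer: $\frac{3362492169}{190096} \approx 17688.0$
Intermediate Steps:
$t{\left(r \right)} = - 2 r$
$M = - \frac{1}{436}$ ($M = \frac{1}{\left(-176 - \left(-2\right) \left(-13\right)\right) - 234} = \frac{1}{\left(-176 - 26\right) - 234} = \frac{1}{-202 - 234} = \frac{1}{-436} = - \frac{1}{436} \approx -0.0022936$)
$a = \frac{57987}{436}$ ($a = - \frac{1}{436} + \left(235 - 102\right) = - \frac{1}{436} + 133 = \frac{57987}{436} \approx 133.0$)
$a^{2} = \left(\frac{57987}{436}\right)^{2} = \frac{3362492169}{190096}$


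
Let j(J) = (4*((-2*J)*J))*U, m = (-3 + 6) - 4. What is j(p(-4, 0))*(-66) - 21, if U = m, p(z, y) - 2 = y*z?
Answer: -2133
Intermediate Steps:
p(z, y) = 2 + y*z
m = -1 (m = 3 - 4 = -1)
U = -1
j(J) = 8*J² (j(J) = (4*((-2*J)*J))*(-1) = (4*(-2*J²))*(-1) = -8*J²*(-1) = 8*J²)
j(p(-4, 0))*(-66) - 21 = (8*(2 + 0*(-4))²)*(-66) - 21 = (8*(2 + 0)²)*(-66) - 21 = (8*2²)*(-66) - 21 = (8*4)*(-66) - 21 = 32*(-66) - 21 = -2112 - 21 = -2133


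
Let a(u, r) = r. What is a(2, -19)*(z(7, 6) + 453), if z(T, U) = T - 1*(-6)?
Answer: -8854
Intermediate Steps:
z(T, U) = 6 + T (z(T, U) = T + 6 = 6 + T)
a(2, -19)*(z(7, 6) + 453) = -19*((6 + 7) + 453) = -19*(13 + 453) = -19*466 = -8854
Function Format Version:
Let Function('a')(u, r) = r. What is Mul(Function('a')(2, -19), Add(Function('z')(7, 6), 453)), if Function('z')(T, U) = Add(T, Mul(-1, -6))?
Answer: -8854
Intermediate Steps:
Function('z')(T, U) = Add(6, T) (Function('z')(T, U) = Add(T, 6) = Add(6, T))
Mul(Function('a')(2, -19), Add(Function('z')(7, 6), 453)) = Mul(-19, Add(Add(6, 7), 453)) = Mul(-19, Add(13, 453)) = Mul(-19, 466) = -8854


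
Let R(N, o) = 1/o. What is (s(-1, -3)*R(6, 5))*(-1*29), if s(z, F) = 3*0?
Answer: 0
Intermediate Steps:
s(z, F) = 0
(s(-1, -3)*R(6, 5))*(-1*29) = (0/5)*(-1*29) = (0*(⅕))*(-29) = 0*(-29) = 0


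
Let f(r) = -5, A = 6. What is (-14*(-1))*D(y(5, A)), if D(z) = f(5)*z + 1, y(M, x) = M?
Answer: -336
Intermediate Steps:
D(z) = 1 - 5*z (D(z) = -5*z + 1 = 1 - 5*z)
(-14*(-1))*D(y(5, A)) = (-14*(-1))*(1 - 5*5) = 14*(1 - 25) = 14*(-24) = -336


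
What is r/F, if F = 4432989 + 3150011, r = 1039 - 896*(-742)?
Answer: 665871/7583000 ≈ 0.087811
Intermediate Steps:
r = 665871 (r = 1039 + 664832 = 665871)
F = 7583000
r/F = 665871/7583000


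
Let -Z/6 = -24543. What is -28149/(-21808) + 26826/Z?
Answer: 788364475/535233744 ≈ 1.4729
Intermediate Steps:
Z = 147258 (Z = -6*(-24543) = 147258)
-28149/(-21808) + 26826/Z = -28149/(-21808) + 26826/147258 = -28149*(-1/21808) + 26826*(1/147258) = 28149/21808 + 4471/24543 = 788364475/535233744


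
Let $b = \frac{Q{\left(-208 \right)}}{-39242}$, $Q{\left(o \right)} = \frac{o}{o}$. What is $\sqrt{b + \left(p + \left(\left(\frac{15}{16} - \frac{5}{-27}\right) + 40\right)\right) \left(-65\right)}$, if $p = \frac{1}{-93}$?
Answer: $\frac{i \sqrt{1281303218742017583}}{21897036} \approx 51.694 i$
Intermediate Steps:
$p = - \frac{1}{93} \approx -0.010753$
$Q{\left(o \right)} = 1$
$b = - \frac{1}{39242}$ ($b = 1 \frac{1}{-39242} = 1 \left(- \frac{1}{39242}\right) = - \frac{1}{39242} \approx -2.5483 \cdot 10^{-5}$)
$\sqrt{b + \left(p + \left(\left(\frac{15}{16} - \frac{5}{-27}\right) + 40\right)\right) \left(-65\right)} = \sqrt{- \frac{1}{39242} + \left(- \frac{1}{93} + \left(\left(\frac{15}{16} - \frac{5}{-27}\right) + 40\right)\right) \left(-65\right)} = \sqrt{- \frac{1}{39242} + \left(- \frac{1}{93} + \left(\left(15 \cdot \frac{1}{16} - - \frac{5}{27}\right) + 40\right)\right) \left(-65\right)} = \sqrt{- \frac{1}{39242} + \left(- \frac{1}{93} + \left(\left(\frac{15}{16} + \frac{5}{27}\right) + 40\right)\right) \left(-65\right)} = \sqrt{- \frac{1}{39242} + \left(- \frac{1}{93} + \left(\frac{485}{432} + 40\right)\right) \left(-65\right)} = \sqrt{- \frac{1}{39242} + \left(- \frac{1}{93} + \frac{17765}{432}\right) \left(-65\right)} = \sqrt{- \frac{1}{39242} + \frac{550571}{13392} \left(-65\right)} = \sqrt{- \frac{1}{39242} - \frac{35787115}{13392}} = \sqrt{- \frac{702178990111}{262764432}} = \frac{i \sqrt{1281303218742017583}}{21897036}$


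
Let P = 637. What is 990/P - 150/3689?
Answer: 508080/335699 ≈ 1.5135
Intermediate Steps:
990/P - 150/3689 = 990/637 - 150/3689 = 508080/335699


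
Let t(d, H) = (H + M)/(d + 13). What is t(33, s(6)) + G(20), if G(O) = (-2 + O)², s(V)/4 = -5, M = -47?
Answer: 14837/46 ≈ 322.54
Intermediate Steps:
s(V) = -20 (s(V) = 4*(-5) = -20)
t(d, H) = (-47 + H)/(13 + d) (t(d, H) = (H - 47)/(d + 13) = (-47 + H)/(13 + d))
t(33, s(6)) + G(20) = (-47 - 20)/(13 + 33) + (-2 + 20)² = -67/46 + 18² = (1/46)*(-67) + 324 = -67/46 + 324 = 14837/46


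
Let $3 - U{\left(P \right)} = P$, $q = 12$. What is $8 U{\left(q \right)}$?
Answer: $-72$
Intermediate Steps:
$U{\left(P \right)} = 3 - P$
$8 U{\left(q \right)} = 8 \left(3 - 12\right) = 8 \left(-9\right) = -72$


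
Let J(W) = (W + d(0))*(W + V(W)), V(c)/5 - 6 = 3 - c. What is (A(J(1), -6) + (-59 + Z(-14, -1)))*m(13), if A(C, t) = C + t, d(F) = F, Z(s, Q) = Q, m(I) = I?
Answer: -325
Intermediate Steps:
V(c) = 45 - 5*c (V(c) = 30 + 5*(3 - c) = 30 + (15 - 5*c) = 45 - 5*c)
J(W) = W*(45 - 4*W) (J(W) = (W + 0)*(W + (45 - 5*W)) = W*(45 - 4*W))
(A(J(1), -6) + (-59 + Z(-14, -1)))*m(13) = ((1*(45 - 4*1) - 6) + (-59 - 1))*13 = ((1*(45 - 4) - 6) - 60)*13 = ((1*41 - 6) - 60)*13 = ((41 - 6) - 60)*13 = (35 - 60)*13 = -25*13 = -325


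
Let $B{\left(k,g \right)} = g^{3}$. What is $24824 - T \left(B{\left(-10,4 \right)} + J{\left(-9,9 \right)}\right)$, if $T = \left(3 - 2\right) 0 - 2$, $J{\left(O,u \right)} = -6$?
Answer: $24940$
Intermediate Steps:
$T = -2$ ($T = 1 \cdot 0 - 2 = 0 - 2 = -2$)
$24824 - T \left(B{\left(-10,4 \right)} + J{\left(-9,9 \right)}\right) = 24824 - - 2 \left(4^{3} - 6\right) = 24824 - - 2 \left(64 - 6\right) = 24824 - \left(-2\right) 58 = 24824 - -116 = 24824 + 116 = 24940$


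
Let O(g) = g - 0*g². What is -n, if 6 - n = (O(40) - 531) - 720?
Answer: -1217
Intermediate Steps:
O(g) = g (O(g) = g - 1*0 = g + 0 = g)
n = 1217 (n = 6 - ((40 - 531) - 720) = 6 - (-491 - 720) = 6 - 1*(-1211) = 6 + 1211 = 1217)
-n = -1*1217 = -1217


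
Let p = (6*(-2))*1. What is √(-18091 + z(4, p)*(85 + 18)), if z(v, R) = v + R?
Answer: I*√18915 ≈ 137.53*I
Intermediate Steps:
p = -12 (p = -12*1 = -12)
z(v, R) = R + v
√(-18091 + z(4, p)*(85 + 18)) = √(-18091 + (-12 + 4)*(85 + 18)) = √(-18091 - 8*103) = √(-18091 - 824) = √(-18915) = I*√18915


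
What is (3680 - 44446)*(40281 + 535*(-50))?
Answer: -551604746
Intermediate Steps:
(3680 - 44446)*(40281 + 535*(-50)) = -40766*(40281 - 26750) = -40766*13531 = -551604746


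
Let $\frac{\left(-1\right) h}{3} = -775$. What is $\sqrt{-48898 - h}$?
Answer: $i \sqrt{51223} \approx 226.32 i$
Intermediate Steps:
$h = 2325$ ($h = \left(-3\right) \left(-775\right) = 2325$)
$\sqrt{-48898 - h} = \sqrt{-48898 - 2325} = \sqrt{-51223} = i \sqrt{51223}$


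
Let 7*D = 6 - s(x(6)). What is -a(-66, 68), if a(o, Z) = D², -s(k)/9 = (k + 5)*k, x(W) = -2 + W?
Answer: -108900/49 ≈ -2222.4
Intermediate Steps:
s(k) = -9*k*(5 + k) (s(k) = -9*(k + 5)*k = -9*(5 + k)*k = -9*k*(5 + k))
D = 330/7 (D = (6 - (-9)*(-2 + 6)*(5 + (-2 + 6)))/7 = (6 - (-9)*4*(5 + 4))/7 = (6 - (-9)*4*9)/7 = (6 - 1*(-324))/7 = (6 + 324)/7 = (⅐)*330 = 330/7 ≈ 47.143)
a(o, Z) = 108900/49 (a(o, Z) = (330/7)² = 108900/49)
-a(-66, 68) = -1*108900/49 = -108900/49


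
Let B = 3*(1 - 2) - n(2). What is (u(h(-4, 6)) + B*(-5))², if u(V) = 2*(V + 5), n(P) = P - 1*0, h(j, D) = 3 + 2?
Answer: 2025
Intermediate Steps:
h(j, D) = 5
n(P) = P (n(P) = P + 0 = P)
B = -5 (B = 3*(1 - 2) - 1*2 = 3*(-1) - 2 = -3 - 2 = -5)
u(V) = 10 + 2*V (u(V) = 2*(5 + V) = 10 + 2*V)
(u(h(-4, 6)) + B*(-5))² = ((10 + 2*5) - 5*(-5))² = ((10 + 10) + 25)² = (20 + 25)² = 45² = 2025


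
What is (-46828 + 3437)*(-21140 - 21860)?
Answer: 1865813000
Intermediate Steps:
(-46828 + 3437)*(-21140 - 21860) = -43391*(-43000) = 1865813000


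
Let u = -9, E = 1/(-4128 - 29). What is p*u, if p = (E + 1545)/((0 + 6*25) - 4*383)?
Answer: 28901538/2872487 ≈ 10.062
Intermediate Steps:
E = -1/4157 (E = 1/(-4157) = -1/4157 ≈ -0.00024056)
p = -3211282/2872487 (p = (-1/4157 + 1545)/((0 + 6*25) - 4*383) = 6422564/(4157*((0 + 150) - 1532)) = 6422564/(4157*(150 - 1532)) = (6422564/4157)/(-1382) = (6422564/4157)*(-1/1382) = -3211282/2872487 ≈ -1.1179)
p*u = -3211282/2872487*(-9) = 28901538/2872487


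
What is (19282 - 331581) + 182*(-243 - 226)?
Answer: -397657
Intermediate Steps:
(19282 - 331581) + 182*(-243 - 226) = -312299 + 182*(-469) = -312299 - 85358 = -397657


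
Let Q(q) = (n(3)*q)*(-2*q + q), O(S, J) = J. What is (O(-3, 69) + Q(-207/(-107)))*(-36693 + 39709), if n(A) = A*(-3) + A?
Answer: 3157978200/11449 ≈ 2.7583e+5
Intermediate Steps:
n(A) = -2*A (n(A) = -3*A + A = -2*A)
Q(q) = 6*q² (Q(q) = ((-2*3)*q)*(-2*q + q) = (-6*q)*(-q) = 6*q²)
(O(-3, 69) + Q(-207/(-107)))*(-36693 + 39709) = (69 + 6*(-207/(-107))²)*(-36693 + 39709) = (69 + 6*(-207*(-1/107))²)*3016 = (69 + 6*(207/107)²)*3016 = (69 + 6*(42849/11449))*3016 = (69 + 257094/11449)*3016 = (1047075/11449)*3016 = 3157978200/11449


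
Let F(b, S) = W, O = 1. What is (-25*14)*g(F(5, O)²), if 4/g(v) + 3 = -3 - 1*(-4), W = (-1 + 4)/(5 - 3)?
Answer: 700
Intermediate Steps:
W = 3/2 ≈ 1.5000
F(b, S) = 3/2
g(v) = -2 (g(v) = 4/(-3 + (-3 - 1*(-4))) = 4/(-3 + (-3 + 4)) = 4/(-3 + 1) = 4/(-2) = 4*(-½) = -2)
(-25*14)*g(F(5, O)²) = -25*14*(-2) = -350*(-2) = 700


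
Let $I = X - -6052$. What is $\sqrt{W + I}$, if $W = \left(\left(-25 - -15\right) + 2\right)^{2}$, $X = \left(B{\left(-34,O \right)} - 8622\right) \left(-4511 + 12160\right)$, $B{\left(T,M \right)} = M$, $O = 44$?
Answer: $i \sqrt{65607006} \approx 8099.8 i$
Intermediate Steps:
$X = -65613122$ ($X = \left(44 - 8622\right) \left(-4511 + 12160\right) = \left(-8578\right) 7649 = -65613122$)
$I = -65607070$ ($I = -65613122 - -6052 = -65613122 + 6052 = -65607070$)
$W = 64$ ($W = \left(\left(-25 + 15\right) + 2\right)^{2} = \left(-10 + 2\right)^{2} = \left(-8\right)^{2} = 64$)
$\sqrt{W + I} = \sqrt{64 - 65607070} = \sqrt{-65607006} = i \sqrt{65607006}$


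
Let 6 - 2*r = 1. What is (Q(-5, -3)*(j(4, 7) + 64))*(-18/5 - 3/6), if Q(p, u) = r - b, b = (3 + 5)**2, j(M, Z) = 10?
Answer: 186591/10 ≈ 18659.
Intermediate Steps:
r = 5/2 (r = 3 - 1/2*1 = 3 - 1/2 = 5/2 ≈ 2.5000)
b = 64 (b = 8**2 = 64)
Q(p, u) = -123/2 (Q(p, u) = 5/2 - 1*64 = 5/2 - 64 = -123/2)
(Q(-5, -3)*(j(4, 7) + 64))*(-18/5 - 3/6) = (-123*(10 + 64)/2)*(-18/5 - 3/6) = (-123/2*74)*(-18*1/5 - 3*1/6) = -4551*(-18/5 - 1/2) = -4551*(-41/10) = 186591/10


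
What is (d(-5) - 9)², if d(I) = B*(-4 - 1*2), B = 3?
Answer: 729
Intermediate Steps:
d(I) = -18 (d(I) = 3*(-4 - 1*2) = 3*(-4 - 2) = 3*(-6) = -18)
(d(-5) - 9)² = (-18 - 9)² = (-27)² = 729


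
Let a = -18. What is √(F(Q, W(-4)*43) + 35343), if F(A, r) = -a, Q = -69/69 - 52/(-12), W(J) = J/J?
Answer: 3*√3929 ≈ 188.05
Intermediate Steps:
W(J) = 1
Q = 10/3 (Q = -69*1/69 - 52*(-1/12) = -1 + 13/3 = 10/3 ≈ 3.3333)
F(A, r) = 18 (F(A, r) = -1*(-18) = 18)
√(F(Q, W(-4)*43) + 35343) = √(18 + 35343) = √35361 = 3*√3929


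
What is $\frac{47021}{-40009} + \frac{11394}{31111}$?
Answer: $- \frac{1007007785}{1244719999} \approx -0.80902$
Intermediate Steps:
$\frac{47021}{-40009} + \frac{11394}{31111} = 47021 \left(- \frac{1}{40009}\right) + 11394 \cdot \frac{1}{31111} = - \frac{47021}{40009} + \frac{11394}{31111} = - \frac{1007007785}{1244719999}$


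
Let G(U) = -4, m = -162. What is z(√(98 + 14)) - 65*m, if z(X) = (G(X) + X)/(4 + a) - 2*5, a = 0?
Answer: 10519 + √7 ≈ 10522.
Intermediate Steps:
z(X) = -11 + X/4 (z(X) = (-4 + X)/(4 + 0) - 2*5 = (-4 + X)/4 - 10 = (-4 + X)*(¼) - 10 = (-1 + X/4) - 10 = -11 + X/4)
z(√(98 + 14)) - 65*m = (-11 + √(98 + 14)/4) - 65*(-162) = (-11 + √112/4) + 10530 = (-11 + (4*√7)/4) + 10530 = (-11 + √7) + 10530 = 10519 + √7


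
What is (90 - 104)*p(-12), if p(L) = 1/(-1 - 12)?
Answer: 14/13 ≈ 1.0769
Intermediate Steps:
p(L) = -1/13 (p(L) = 1/(-13) = -1/13)
(90 - 104)*p(-12) = (90 - 104)*(-1/13) = -14*(-1/13) = 14/13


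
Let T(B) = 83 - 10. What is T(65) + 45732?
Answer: 45805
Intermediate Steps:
T(B) = 73
T(65) + 45732 = 73 + 45732 = 45805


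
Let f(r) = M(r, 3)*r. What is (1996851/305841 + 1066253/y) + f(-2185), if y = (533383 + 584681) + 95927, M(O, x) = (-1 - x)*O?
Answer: -2363483761860879262/123762740477 ≈ -1.9097e+7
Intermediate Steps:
M(O, x) = O*(-1 - x)
y = 1213991 (y = 1118064 + 95927 = 1213991)
f(r) = -4*r² (f(r) = (-r*(1 + 3))*r = (-1*r*4)*r = (-4*r)*r = -4*r²)
(1996851/305841 + 1066253/y) + f(-2185) = (1996851/305841 + 1066253/1213991) - 4*(-2185)² = (1996851*(1/305841) + 1066253*(1/1213991)) - 4*4774225 = (665617/101947 + 1066253/1213991) - 19096900 = 916754342038/123762740477 - 19096900 = -2363483761860879262/123762740477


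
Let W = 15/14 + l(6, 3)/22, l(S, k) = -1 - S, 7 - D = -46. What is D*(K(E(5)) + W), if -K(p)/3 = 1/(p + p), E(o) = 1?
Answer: -6095/154 ≈ -39.578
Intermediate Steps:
D = 53 (D = 7 - 1*(-46) = 7 + 46 = 53)
W = 58/77 (W = 15/14 + (-1 - 1*6)/22 = 15*(1/14) + (-1 - 6)*(1/22) = 15/14 - 7*1/22 = 15/14 - 7/22 = 58/77 ≈ 0.75325)
K(p) = -3/(2*p) (K(p) = -3/(p + p) = -3*1/(2*p) = -3/(2*p))
D*(K(E(5)) + W) = 53*(-3/2/1 + 58/77) = 53*(-3/2*1 + 58/77) = 53*(-3/2 + 58/77) = 53*(-115/154) = -6095/154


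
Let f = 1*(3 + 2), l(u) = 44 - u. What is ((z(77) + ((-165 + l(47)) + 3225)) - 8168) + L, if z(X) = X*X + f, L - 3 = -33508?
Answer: -32682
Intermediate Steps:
L = -33505 (L = 3 - 33508 = -33505)
f = 5 (f = 1*5 = 5)
z(X) = 5 + X² (z(X) = X*X + 5 = X² + 5 = 5 + X²)
((z(77) + ((-165 + l(47)) + 3225)) - 8168) + L = (((5 + 77²) + ((-165 + (44 - 1*47)) + 3225)) - 8168) - 33505 = (((5 + 5929) + ((-165 + (44 - 47)) + 3225)) - 8168) - 33505 = ((5934 + ((-165 - 3) + 3225)) - 8168) - 33505 = ((5934 + (-168 + 3225)) - 8168) - 33505 = ((5934 + 3057) - 8168) - 33505 = (8991 - 8168) - 33505 = 823 - 33505 = -32682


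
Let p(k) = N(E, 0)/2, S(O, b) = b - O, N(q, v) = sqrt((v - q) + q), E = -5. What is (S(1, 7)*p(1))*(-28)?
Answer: 0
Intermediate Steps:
N(q, v) = sqrt(v)
p(k) = 0 (p(k) = sqrt(0)/2 = 0*(1/2) = 0)
(S(1, 7)*p(1))*(-28) = ((7 - 1*1)*0)*(-28) = ((7 - 1)*0)*(-28) = (6*0)*(-28) = 0*(-28) = 0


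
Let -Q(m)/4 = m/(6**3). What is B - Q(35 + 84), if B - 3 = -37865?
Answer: -2044429/54 ≈ -37860.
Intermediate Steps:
B = -37862 (B = 3 - 37865 = -37862)
Q(m) = -m/54 (Q(m) = -4*m/(6**3) = -4*m/216 = -m/54)
B - Q(35 + 84) = -37862 - (-1)*(35 + 84)/54 = -37862 - (-1)*119/54 = -37862 - 1*(-119/54) = -37862 + 119/54 = -2044429/54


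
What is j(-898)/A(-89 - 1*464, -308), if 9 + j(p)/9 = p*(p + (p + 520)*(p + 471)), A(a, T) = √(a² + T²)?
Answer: -1297225737*√8177/57239 ≈ -2.0494e+6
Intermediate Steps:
A(a, T) = √(T² + a²)
j(p) = -81 + 9*p*(p + (471 + p)*(520 + p)) (j(p) = -81 + 9*(p*(p + (p + 520)*(p + 471))) = -81 + 9*(p*(p + (520 + p)*(471 + p))) = -81 + 9*(p*(p + (471 + p)*(520 + p))) = -81 + 9*p*(p + (471 + p)*(520 + p)))
j(-898)/A(-89 - 1*464, -308) = (-81 + 9*(-898)³ + 8928*(-898)² + 2204280*(-898))/(√((-308)² + (-89 - 1*464)²)) = (-81 + 9*(-724150792) + 8928*806404 - 1979443440)/(√(94864 + (-89 - 464)²)) = (-81 - 6517357128 + 7199574912 - 1979443440)/(√(94864 + (-553)²)) = -1297225737/√(94864 + 305809) = -1297225737*√8177/57239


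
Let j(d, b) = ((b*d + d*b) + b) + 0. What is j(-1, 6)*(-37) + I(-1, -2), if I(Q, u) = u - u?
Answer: 222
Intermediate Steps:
j(d, b) = b + 2*b*d (j(d, b) = ((b*d + b*d) + b) + 0 = (2*b*d + b) + 0 = (b + 2*b*d) + 0 = b + 2*b*d)
I(Q, u) = 0
j(-1, 6)*(-37) + I(-1, -2) = (6*(1 + 2*(-1)))*(-37) + 0 = (6*(1 - 2))*(-37) + 0 = (6*(-1))*(-37) + 0 = -6*(-37) + 0 = 222 + 0 = 222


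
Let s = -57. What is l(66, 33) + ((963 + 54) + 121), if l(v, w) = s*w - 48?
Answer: -791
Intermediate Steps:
l(v, w) = -48 - 57*w (l(v, w) = -57*w - 48 = -48 - 57*w)
l(66, 33) + ((963 + 54) + 121) = (-48 - 57*33) + ((963 + 54) + 121) = (-48 - 1881) + (1017 + 121) = -1929 + 1138 = -791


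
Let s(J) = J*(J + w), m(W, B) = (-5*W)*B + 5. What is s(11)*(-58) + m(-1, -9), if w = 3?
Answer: -8972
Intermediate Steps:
m(W, B) = 5 - 5*B*W (m(W, B) = -5*B*W + 5 = 5 - 5*B*W)
s(J) = J*(3 + J) (s(J) = J*(J + 3) = J*(3 + J))
s(11)*(-58) + m(-1, -9) = (11*(3 + 11))*(-58) + (5 - 5*(-9)*(-1)) = (11*14)*(-58) + (5 - 45) = 154*(-58) - 40 = -8932 - 40 = -8972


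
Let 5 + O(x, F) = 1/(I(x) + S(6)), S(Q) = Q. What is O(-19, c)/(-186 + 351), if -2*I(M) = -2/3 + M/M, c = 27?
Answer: -169/5775 ≈ -0.029264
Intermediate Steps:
I(M) = -⅙ (I(M) = -(-2/3 + M/M)/2 = -(-2*⅓ + 1)/2 = -(-⅔ + 1)/2 = -½*⅓ = -⅙)
O(x, F) = -169/35 (O(x, F) = -5 + 1/(-⅙ + 6) = -5 + 1/(35/6) = -5 + 6/35 = -169/35)
O(-19, c)/(-186 + 351) = -169/(35*(-186 + 351)) = -169/35/165 = -169/35*1/165 = -169/5775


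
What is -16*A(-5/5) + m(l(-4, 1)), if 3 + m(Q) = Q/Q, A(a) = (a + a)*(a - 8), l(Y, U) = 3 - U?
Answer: -290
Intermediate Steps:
A(a) = 2*a*(-8 + a) (A(a) = (2*a)*(-8 + a) = 2*a*(-8 + a))
m(Q) = -2 (m(Q) = -3 + Q/Q = -3 + 1 = -2)
-16*A(-5/5) + m(l(-4, 1)) = -32*(-5/5)*(-8 - 5/5) - 2 = -32*(-5*⅕)*(-8 - 5*⅕) - 2 = -32*(-1)*(-8 - 1) - 2 = -32*(-1)*(-9) - 2 = -16*18 - 2 = -288 - 2 = -290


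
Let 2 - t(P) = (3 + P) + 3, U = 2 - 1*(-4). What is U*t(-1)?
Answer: -18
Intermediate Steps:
U = 6 (U = 2 + 4 = 6)
t(P) = -4 - P (t(P) = 2 - ((3 + P) + 3) = 2 - (6 + P) = 2 + (-6 - P) = -4 - P)
U*t(-1) = 6*(-4 - 1*(-1)) = 6*(-4 + 1) = 6*(-3) = -18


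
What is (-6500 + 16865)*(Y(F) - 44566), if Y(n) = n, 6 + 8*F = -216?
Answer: -1848856875/4 ≈ -4.6221e+8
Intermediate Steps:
F = -111/4 (F = -¾ + (⅛)*(-216) = -¾ - 27 = -111/4 ≈ -27.750)
(-6500 + 16865)*(Y(F) - 44566) = (-6500 + 16865)*(-111/4 - 44566) = 10365*(-178375/4) = -1848856875/4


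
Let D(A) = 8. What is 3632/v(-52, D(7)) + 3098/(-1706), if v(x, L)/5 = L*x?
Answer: -395001/110890 ≈ -3.5621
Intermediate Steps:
v(x, L) = 5*L*x (v(x, L) = 5*(L*x) = 5*L*x)
3632/v(-52, D(7)) + 3098/(-1706) = 3632/((5*8*(-52))) + 3098/(-1706) = 3632/(-2080) + 3098*(-1/1706) = 3632*(-1/2080) - 1549/853 = -227/130 - 1549/853 = -395001/110890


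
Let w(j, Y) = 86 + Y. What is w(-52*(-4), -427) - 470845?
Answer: -471186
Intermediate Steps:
w(-52*(-4), -427) - 470845 = (86 - 427) - 470845 = -341 - 470845 = -471186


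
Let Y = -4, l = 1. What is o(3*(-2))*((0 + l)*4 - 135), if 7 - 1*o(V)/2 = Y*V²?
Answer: -39562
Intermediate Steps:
o(V) = 14 + 8*V² (o(V) = 14 - (-8)*V² = 14 + 8*V²)
o(3*(-2))*((0 + l)*4 - 135) = (14 + 8*(3*(-2))²)*((0 + 1)*4 - 135) = (14 + 8*(-6)²)*(1*4 - 135) = (14 + 8*36)*(4 - 135) = (14 + 288)*(-131) = 302*(-131) = -39562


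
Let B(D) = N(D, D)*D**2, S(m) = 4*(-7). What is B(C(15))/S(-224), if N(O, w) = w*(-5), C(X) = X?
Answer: 16875/28 ≈ 602.68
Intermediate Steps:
N(O, w) = -5*w
S(m) = -28
B(D) = -5*D**3 (B(D) = (-5*D)*D**2 = -5*D**3)
B(C(15))/S(-224) = -5*15**3/(-28) = -5*3375*(-1/28) = -16875*(-1/28) = 16875/28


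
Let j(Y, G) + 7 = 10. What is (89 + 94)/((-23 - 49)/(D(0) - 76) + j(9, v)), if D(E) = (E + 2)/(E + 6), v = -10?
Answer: 13847/299 ≈ 46.311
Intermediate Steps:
j(Y, G) = 3 (j(Y, G) = -7 + 10 = 3)
D(E) = (2 + E)/(6 + E)
(89 + 94)/((-23 - 49)/(D(0) - 76) + j(9, v)) = (89 + 94)/((-23 - 49)/((2 + 0)/(6 + 0) - 76) + 3) = 183/(-72/(2/6 - 76) + 3) = 183/(-72/((⅙)*2 - 76) + 3) = 183/(-72/(⅓ - 76) + 3) = 183/(-72/(-227/3) + 3) = 183/(-72*(-3/227) + 3) = 183/(216/227 + 3) = 183/(897/227) = (227/897)*183 = 13847/299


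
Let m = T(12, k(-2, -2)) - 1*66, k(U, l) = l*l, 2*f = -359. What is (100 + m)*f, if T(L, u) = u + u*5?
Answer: -10411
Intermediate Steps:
f = -359/2 (f = (½)*(-359) = -359/2 ≈ -179.50)
k(U, l) = l²
T(L, u) = 6*u (T(L, u) = u + 5*u = 6*u)
m = -42 (m = 6*(-2)² - 1*66 = 6*4 - 66 = 24 - 66 = -42)
(100 + m)*f = (100 - 42)*(-359/2) = 58*(-359/2) = -10411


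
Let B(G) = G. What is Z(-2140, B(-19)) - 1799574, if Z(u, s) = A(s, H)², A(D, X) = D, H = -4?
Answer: -1799213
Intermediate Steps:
Z(u, s) = s²
Z(-2140, B(-19)) - 1799574 = (-19)² - 1799574 = 361 - 1799574 = -1799213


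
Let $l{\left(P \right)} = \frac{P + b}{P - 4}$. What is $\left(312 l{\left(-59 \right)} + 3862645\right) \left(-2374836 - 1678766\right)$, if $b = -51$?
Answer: $- \frac{46979501235710}{3} \approx -1.566 \cdot 10^{13}$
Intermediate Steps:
$l{\left(P \right)} = \frac{-51 + P}{-4 + P}$ ($l{\left(P \right)} = \frac{P - 51}{P - 4} = \frac{-51 + P}{-4 + P}$)
$\left(312 l{\left(-59 \right)} + 3862645\right) \left(-2374836 - 1678766\right) = \left(312 \frac{-51 - 59}{-4 - 59} + 3862645\right) \left(-2374836 - 1678766\right) = \left(312 \frac{1}{-63} \left(-110\right) + 3862645\right) \left(-4053602\right) = \left(312 \left(\left(- \frac{1}{63}\right) \left(-110\right)\right) + 3862645\right) \left(-4053602\right) = \left(312 \cdot \frac{110}{63} + 3862645\right) \left(-4053602\right) = \left(\frac{11440}{21} + 3862645\right) \left(-4053602\right) = \frac{81126985}{21} \left(-4053602\right) = - \frac{46979501235710}{3}$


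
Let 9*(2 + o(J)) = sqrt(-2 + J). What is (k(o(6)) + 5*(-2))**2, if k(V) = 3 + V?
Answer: 6241/81 ≈ 77.049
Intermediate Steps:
o(J) = -2 + sqrt(-2 + J)/9
(k(o(6)) + 5*(-2))**2 = ((3 + (-2 + sqrt(-2 + 6)/9)) + 5*(-2))**2 = ((3 + (-2 + sqrt(4)/9)) - 10)**2 = ((3 + (-2 + (1/9)*2)) - 10)**2 = ((3 + (-2 + 2/9)) - 10)**2 = ((3 - 16/9) - 10)**2 = (11/9 - 10)**2 = (-79/9)**2 = 6241/81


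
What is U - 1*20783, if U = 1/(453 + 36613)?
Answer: -770342677/37066 ≈ -20783.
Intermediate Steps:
U = 1/37066 ≈ 2.6979e-5
U - 1*20783 = 1/37066 - 1*20783 = 1/37066 - 20783 = -770342677/37066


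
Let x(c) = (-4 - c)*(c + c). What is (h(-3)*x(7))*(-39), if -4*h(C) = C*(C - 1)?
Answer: -18018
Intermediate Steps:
x(c) = 2*c*(-4 - c) (x(c) = (-4 - c)*(2*c) = 2*c*(-4 - c))
h(C) = -C*(-1 + C)/4 (h(C) = -C*(C - 1)/4 = -C*(-1 + C)/4)
(h(-3)*x(7))*(-39) = (((1/4)*(-3)*(1 - 1*(-3)))*(-2*7*(4 + 7)))*(-39) = (((1/4)*(-3)*(1 + 3))*(-2*7*11))*(-39) = (((1/4)*(-3)*4)*(-154))*(-39) = -3*(-154)*(-39) = 462*(-39) = -18018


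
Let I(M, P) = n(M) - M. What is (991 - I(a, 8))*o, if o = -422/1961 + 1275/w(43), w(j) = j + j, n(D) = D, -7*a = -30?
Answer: 2441807153/168646 ≈ 14479.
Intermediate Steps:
a = 30/7 (a = -1/7*(-30) = 30/7 ≈ 4.2857)
w(j) = 2*j
I(M, P) = 0 (I(M, P) = M - M = 0)
o = 2463983/168646 (o = -422/1961 + 1275/((2*43)) = -422*1/1961 + 1275/86 = -422/1961 + 1275*(1/86) = -422/1961 + 1275/86 = 2463983/168646 ≈ 14.610)
(991 - I(a, 8))*o = (991 - 1*0)*(2463983/168646) = (991 + 0)*(2463983/168646) = 991*(2463983/168646) = 2441807153/168646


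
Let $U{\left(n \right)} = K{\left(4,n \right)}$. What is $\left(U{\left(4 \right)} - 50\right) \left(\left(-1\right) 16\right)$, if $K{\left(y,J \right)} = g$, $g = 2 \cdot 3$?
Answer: $704$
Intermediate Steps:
$g = 6$
$K{\left(y,J \right)} = 6$
$U{\left(n \right)} = 6$
$\left(U{\left(4 \right)} - 50\right) \left(\left(-1\right) 16\right) = \left(6 - 50\right) \left(\left(-1\right) 16\right) = \left(-44\right) \left(-16\right) = 704$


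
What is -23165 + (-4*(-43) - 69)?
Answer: -23062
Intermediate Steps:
-23165 + (-4*(-43) - 69) = -23165 + (172 - 69) = -23165 + 103 = -23062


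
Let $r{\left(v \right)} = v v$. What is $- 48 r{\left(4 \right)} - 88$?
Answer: $-856$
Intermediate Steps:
$r{\left(v \right)} = v^{2}$
$- 48 r{\left(4 \right)} - 88 = - 48 \cdot 4^{2} - 88 = \left(-48\right) 16 - 88 = -768 - 88 = -856$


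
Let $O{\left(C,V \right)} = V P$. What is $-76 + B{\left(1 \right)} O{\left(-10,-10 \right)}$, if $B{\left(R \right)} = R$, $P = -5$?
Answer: $-26$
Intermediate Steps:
$O{\left(C,V \right)} = - 5 V$ ($O{\left(C,V \right)} = V \left(-5\right) = - 5 V$)
$-76 + B{\left(1 \right)} O{\left(-10,-10 \right)} = -76 + 1 \left(\left(-5\right) \left(-10\right)\right) = -76 + 1 \cdot 50 = -76 + 50 = -26$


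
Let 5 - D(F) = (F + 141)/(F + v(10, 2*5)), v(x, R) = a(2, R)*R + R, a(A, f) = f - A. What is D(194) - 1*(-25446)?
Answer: 7227749/284 ≈ 25450.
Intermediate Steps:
v(x, R) = R + R*(-2 + R) (v(x, R) = (R - 1*2)*R + R = (R - 2)*R + R = (-2 + R)*R + R = R*(-2 + R) + R = R + R*(-2 + R))
D(F) = 5 - (141 + F)/(90 + F) (D(F) = 5 - (F + 141)/(F + (2*5)*(-1 + 2*5)) = 5 - (141 + F)/(F + 10*(-1 + 10)) = 5 - (141 + F)/(F + 10*9) = 5 - (141 + F)/(F + 90) = 5 - (141 + F)/(90 + F))
D(194) - 1*(-25446) = (309 + 4*194)/(90 + 194) - 1*(-25446) = (309 + 776)/284 + 25446 = (1/284)*1085 + 25446 = 1085/284 + 25446 = 7227749/284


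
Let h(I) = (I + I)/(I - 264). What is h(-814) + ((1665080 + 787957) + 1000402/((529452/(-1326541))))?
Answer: -99078434621/1853082 ≈ -53467.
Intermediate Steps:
h(I) = 2*I/(-264 + I) (h(I) = (2*I)/(-264 + I) = 2*I/(-264 + I))
h(-814) + ((1665080 + 787957) + 1000402/((529452/(-1326541)))) = 2*(-814)/(-264 - 814) + ((1665080 + 787957) + 1000402/((529452/(-1326541)))) = 2*(-814)/(-1078) + (2453037 + 1000402/((529452*(-1/1326541)))) = 2*(-814)*(-1/1078) + (2453037 + 1000402/(-529452/1326541)) = 74/49 + (2453037 + 1000402*(-1326541/529452)) = 74/49 + (2453037 - 663537134741/264726) = 74/49 - 14154461879/264726 = -99078434621/1853082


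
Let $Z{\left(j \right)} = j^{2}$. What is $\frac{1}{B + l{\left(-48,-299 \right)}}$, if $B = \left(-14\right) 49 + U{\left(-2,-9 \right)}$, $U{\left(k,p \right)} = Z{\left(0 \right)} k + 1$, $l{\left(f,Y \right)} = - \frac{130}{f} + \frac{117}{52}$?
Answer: $- \frac{24}{16321} \approx -0.0014705$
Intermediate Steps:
$l{\left(f,Y \right)} = \frac{9}{4} - \frac{130}{f}$ ($l{\left(f,Y \right)} = - \frac{130}{f} + 117 \cdot \frac{1}{52} = - \frac{130}{f} + \frac{9}{4} = \frac{9}{4} - \frac{130}{f}$)
$U{\left(k,p \right)} = 1$ ($U{\left(k,p \right)} = 0^{2} k + 1 = 0 k + 1 = 0 + 1 = 1$)
$B = -685$ ($B = \left(-14\right) 49 + 1 = -686 + 1 = -685$)
$\frac{1}{B + l{\left(-48,-299 \right)}} = \frac{1}{-685 - \left(- \frac{9}{4} + \frac{130}{-48}\right)} = \frac{1}{-685 + \left(\frac{9}{4} - - \frac{65}{24}\right)} = \frac{1}{-685 + \left(\frac{9}{4} + \frac{65}{24}\right)} = \frac{1}{-685 + \frac{119}{24}} = \frac{1}{- \frac{16321}{24}} = - \frac{24}{16321}$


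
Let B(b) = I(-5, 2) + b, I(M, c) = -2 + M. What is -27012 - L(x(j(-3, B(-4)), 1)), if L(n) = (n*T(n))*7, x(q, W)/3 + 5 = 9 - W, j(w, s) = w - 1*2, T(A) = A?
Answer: -27579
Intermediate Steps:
B(b) = -7 + b (B(b) = (-2 - 5) + b = -7 + b)
j(w, s) = -2 + w (j(w, s) = w - 2 = -2 + w)
x(q, W) = 12 - 3*W (x(q, W) = -15 + 3*(9 - W) = -15 + (27 - 3*W) = 12 - 3*W)
L(n) = 7*n**2 (L(n) = (n*n)*7 = n**2*7 = 7*n**2)
-27012 - L(x(j(-3, B(-4)), 1)) = -27012 - 7*(12 - 3*1)**2 = -27012 - 7*(12 - 3)**2 = -27012 - 7*9**2 = -27012 - 7*81 = -27012 - 1*567 = -27012 - 567 = -27579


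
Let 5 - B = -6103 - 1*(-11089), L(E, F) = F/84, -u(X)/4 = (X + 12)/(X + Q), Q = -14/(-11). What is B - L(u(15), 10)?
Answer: -209207/42 ≈ -4981.1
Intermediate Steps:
Q = 14/11 (Q = -14*(-1/11) = 14/11 ≈ 1.2727)
u(X) = -4*(12 + X)/(14/11 + X) (u(X) = -4*(X + 12)/(X + 14/11) = -4*(12 + X)/(14/11 + X))
L(E, F) = F/84 (L(E, F) = F*(1/84) = F/84)
B = -4981 (B = 5 - (-6103 - 1*(-11089)) = 5 - (-6103 + 11089) = 5 - 1*4986 = 5 - 4986 = -4981)
B - L(u(15), 10) = -4981 - 10/84 = -4981 - 1*5/42 = -4981 - 5/42 = -209207/42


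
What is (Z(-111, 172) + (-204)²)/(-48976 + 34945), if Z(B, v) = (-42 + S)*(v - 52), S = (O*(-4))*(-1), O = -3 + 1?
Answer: -11872/4677 ≈ -2.5384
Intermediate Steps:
O = -2
S = -8 (S = -2*(-4)*(-1) = 8*(-1) = -8)
Z(B, v) = 2600 - 50*v (Z(B, v) = (-42 - 8)*(v - 52) = -50*(-52 + v) = 2600 - 50*v)
(Z(-111, 172) + (-204)²)/(-48976 + 34945) = ((2600 - 50*172) + (-204)²)/(-48976 + 34945) = ((2600 - 8600) + 41616)/(-14031) = (-6000 + 41616)*(-1/14031) = 35616*(-1/14031) = -11872/4677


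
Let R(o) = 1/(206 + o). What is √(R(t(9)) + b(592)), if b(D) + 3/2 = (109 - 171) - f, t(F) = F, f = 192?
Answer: 3*I*√5249010/430 ≈ 15.984*I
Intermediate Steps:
b(D) = -511/2 (b(D) = -3/2 + ((109 - 171) - 1*192) = -3/2 + (-62 - 192) = -3/2 - 254 = -511/2)
√(R(t(9)) + b(592)) = √(1/(206 + 9) - 511/2) = √(1/215 - 511/2) = √(-109863/430) = 3*I*√5249010/430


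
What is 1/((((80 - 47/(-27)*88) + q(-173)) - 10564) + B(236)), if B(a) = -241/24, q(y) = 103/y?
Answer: -37368/386439373 ≈ -9.6698e-5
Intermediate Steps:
B(a) = -241/24 (B(a) = -241*1/24 = -241/24)
1/((((80 - 47/(-27)*88) + q(-173)) - 10564) + B(236)) = 1/((((80 - 47/(-27)*88) + 103/(-173)) - 10564) - 241/24) = 1/((((80 - 47*(-1/27)*88) + 103*(-1/173)) - 10564) - 241/24) = 1/((((80 + (47/27)*88) - 103/173) - 10564) - 241/24) = 1/((((80 + 4136/27) - 103/173) - 10564) - 241/24) = 1/(((6296/27 - 103/173) - 10564) - 241/24) = 1/((1086427/4671 - 10564) - 241/24) = 1/(-48258017/4671 - 241/24) = 1/(-386439373/37368) = -37368/386439373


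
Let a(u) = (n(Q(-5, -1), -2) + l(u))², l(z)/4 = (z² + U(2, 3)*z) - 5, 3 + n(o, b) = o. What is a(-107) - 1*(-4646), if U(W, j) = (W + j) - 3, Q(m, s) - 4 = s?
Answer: 2017811046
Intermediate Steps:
Q(m, s) = 4 + s
n(o, b) = -3 + o
U(W, j) = -3 + W + j
l(z) = -20 + 4*z² + 8*z (l(z) = 4*((z² + (-3 + 2 + 3)*z) - 5) = 4*((z² + 2*z) - 5) = 4*(-5 + z² + 2*z) = -20 + 4*z² + 8*z)
a(u) = (-20 + 4*u² + 8*u)² (a(u) = ((-3 + (4 - 1)) + (-20 + 4*u² + 8*u))² = ((-3 + 3) + (-20 + 4*u² + 8*u))² = (0 + (-20 + 4*u² + 8*u))² = (-20 + 4*u² + 8*u)²)
a(-107) - 1*(-4646) = 16*(-5 + (-107)² + 2*(-107))² - 1*(-4646) = 16*(-5 + 11449 - 214)² + 4646 = 16*11230² + 4646 = 16*126112900 + 4646 = 2017806400 + 4646 = 2017811046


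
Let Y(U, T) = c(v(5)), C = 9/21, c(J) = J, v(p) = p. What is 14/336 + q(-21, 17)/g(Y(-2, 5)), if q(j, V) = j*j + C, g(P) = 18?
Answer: 4127/168 ≈ 24.565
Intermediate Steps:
C = 3/7 (C = 9*(1/21) = 3/7 ≈ 0.42857)
Y(U, T) = 5
q(j, V) = 3/7 + j² (q(j, V) = j*j + 3/7 = j² + 3/7 = 3/7 + j²)
14/336 + q(-21, 17)/g(Y(-2, 5)) = 14/336 + (3/7 + (-21)²)/18 = 14*(1/336) + (3/7 + 441)*(1/18) = 1/24 + (3090/7)*(1/18) = 1/24 + 515/21 = 4127/168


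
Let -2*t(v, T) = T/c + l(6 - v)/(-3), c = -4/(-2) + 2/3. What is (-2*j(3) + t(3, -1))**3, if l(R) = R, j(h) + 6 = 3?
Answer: 1225043/4096 ≈ 299.08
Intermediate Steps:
j(h) = -3 (j(h) = -6 + 3 = -3)
c = 8/3 (c = -4*(-1/2) + 2*(1/3) = 2 + 2/3 = 8/3 ≈ 2.6667)
t(v, T) = 1 - 3*T/16 - v/6 (t(v, T) = -(T/(8/3) + (6 - v)/(-3))/2 = -(T*(3/8) + (6 - v)*(-1/3))/2 = -(3*T/8 + (-2 + v/3))/2 = -(-2 + v/3 + 3*T/8)/2 = 1 - 3*T/16 - v/6)
(-2*j(3) + t(3, -1))**3 = (-2*(-3) + (1 - 3/16*(-1) - 1/6*3))**3 = (6 + (1 + 3/16 - 1/2))**3 = (6 + 11/16)**3 = (107/16)**3 = 1225043/4096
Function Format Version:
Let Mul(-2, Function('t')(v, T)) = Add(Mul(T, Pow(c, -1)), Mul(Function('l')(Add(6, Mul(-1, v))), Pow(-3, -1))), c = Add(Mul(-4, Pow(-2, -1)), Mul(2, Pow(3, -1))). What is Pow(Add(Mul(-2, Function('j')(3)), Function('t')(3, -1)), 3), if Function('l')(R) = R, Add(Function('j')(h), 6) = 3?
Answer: Rational(1225043, 4096) ≈ 299.08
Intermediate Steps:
Function('j')(h) = -3 (Function('j')(h) = Add(-6, 3) = -3)
c = Rational(8, 3) (c = Add(Mul(-4, Rational(-1, 2)), Mul(2, Rational(1, 3))) = Add(2, Rational(2, 3)) = Rational(8, 3) ≈ 2.6667)
Function('t')(v, T) = Add(1, Mul(Rational(-3, 16), T), Mul(Rational(-1, 6), v)) (Function('t')(v, T) = Mul(Rational(-1, 2), Add(Mul(T, Pow(Rational(8, 3), -1)), Mul(Add(6, Mul(-1, v)), Pow(-3, -1)))) = Mul(Rational(-1, 2), Add(Mul(T, Rational(3, 8)), Mul(Add(6, Mul(-1, v)), Rational(-1, 3)))) = Mul(Rational(-1, 2), Add(Mul(Rational(3, 8), T), Add(-2, Mul(Rational(1, 3), v)))) = Mul(Rational(-1, 2), Add(-2, Mul(Rational(1, 3), v), Mul(Rational(3, 8), T))) = Add(1, Mul(Rational(-3, 16), T), Mul(Rational(-1, 6), v)))
Pow(Add(Mul(-2, Function('j')(3)), Function('t')(3, -1)), 3) = Pow(Add(Mul(-2, -3), Add(1, Mul(Rational(-3, 16), -1), Mul(Rational(-1, 6), 3))), 3) = Pow(Add(6, Add(1, Rational(3, 16), Rational(-1, 2))), 3) = Pow(Add(6, Rational(11, 16)), 3) = Pow(Rational(107, 16), 3) = Rational(1225043, 4096)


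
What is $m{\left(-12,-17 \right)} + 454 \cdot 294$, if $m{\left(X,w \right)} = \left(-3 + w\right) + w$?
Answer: $133439$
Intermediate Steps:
$m{\left(X,w \right)} = -3 + 2 w$
$m{\left(-12,-17 \right)} + 454 \cdot 294 = \left(-3 + 2 \left(-17\right)\right) + 454 \cdot 294 = \left(-3 - 34\right) + 133476 = -37 + 133476 = 133439$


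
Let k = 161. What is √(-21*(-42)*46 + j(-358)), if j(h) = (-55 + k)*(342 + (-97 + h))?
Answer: 29*√34 ≈ 169.10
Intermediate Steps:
j(h) = 25970 + 106*h (j(h) = (-55 + 161)*(342 + (-97 + h)) = 106*(245 + h) = 25970 + 106*h)
√(-21*(-42)*46 + j(-358)) = √(-21*(-42)*46 + (25970 + 106*(-358))) = √(882*46 + (25970 - 37948)) = √(40572 - 11978) = √28594 = 29*√34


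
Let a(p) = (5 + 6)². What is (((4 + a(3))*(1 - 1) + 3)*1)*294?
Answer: 882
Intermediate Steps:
a(p) = 121 (a(p) = 11² = 121)
(((4 + a(3))*(1 - 1) + 3)*1)*294 = (((4 + 121)*(1 - 1) + 3)*1)*294 = ((125*0 + 3)*1)*294 = ((0 + 3)*1)*294 = (3*1)*294 = 3*294 = 882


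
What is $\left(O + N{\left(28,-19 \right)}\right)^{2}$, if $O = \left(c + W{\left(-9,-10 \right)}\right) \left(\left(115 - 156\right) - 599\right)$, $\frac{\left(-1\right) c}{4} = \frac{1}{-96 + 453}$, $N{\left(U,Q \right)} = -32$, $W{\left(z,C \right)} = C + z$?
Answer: $\frac{18768442049536}{127449} \approx 1.4726 \cdot 10^{8}$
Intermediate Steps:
$c = - \frac{4}{357}$ ($c = - \frac{4}{-96 + 453} = - \frac{4}{357} \approx -0.011204$)
$O = \frac{4343680}{357}$ ($O = \left(- \frac{4}{357} - 19\right) \left(\left(115 - 156\right) - 599\right) = - \frac{6787 \left(-41 - 599\right)}{357} = \left(- \frac{6787}{357}\right) \left(-640\right) = \frac{4343680}{357} \approx 12167.0$)
$\left(O + N{\left(28,-19 \right)}\right)^{2} = \left(\frac{4343680}{357} - 32\right)^{2} = \left(\frac{4332256}{357}\right)^{2} = \frac{18768442049536}{127449}$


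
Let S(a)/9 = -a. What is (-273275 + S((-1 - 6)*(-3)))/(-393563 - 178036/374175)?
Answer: 102323392200/147261613561 ≈ 0.69484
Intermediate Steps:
S(a) = -9*a (S(a) = 9*(-a) = -9*a)
(-273275 + S((-1 - 6)*(-3)))/(-393563 - 178036/374175) = (-273275 - 9*(-1 - 6)*(-3))/(-393563 - 178036/374175) = (-273275 - (-63)*(-3))/(-393563 - 178036*1/374175) = (-273275 - 9*21)/(-393563 - 178036/374175) = (-273275 - 189)/(-147261613561/374175) = -273464*(-374175/147261613561) = 102323392200/147261613561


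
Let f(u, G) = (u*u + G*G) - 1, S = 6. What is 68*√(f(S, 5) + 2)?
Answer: 68*√62 ≈ 535.43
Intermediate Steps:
f(u, G) = -1 + G² + u² (f(u, G) = (u² + G²) - 1 = (G² + u²) - 1 = -1 + G² + u²)
68*√(f(S, 5) + 2) = 68*√((-1 + 5² + 6²) + 2) = 68*√((-1 + 25 + 36) + 2) = 68*√(60 + 2) = 68*√62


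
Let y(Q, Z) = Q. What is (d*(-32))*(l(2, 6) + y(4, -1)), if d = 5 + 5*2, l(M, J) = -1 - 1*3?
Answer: 0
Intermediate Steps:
l(M, J) = -4 (l(M, J) = -1 - 3 = -4)
d = 15 (d = 5 + 10 = 15)
(d*(-32))*(l(2, 6) + y(4, -1)) = (15*(-32))*(-4 + 4) = -480*0 = 0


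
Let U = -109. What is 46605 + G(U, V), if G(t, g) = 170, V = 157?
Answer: 46775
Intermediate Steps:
46605 + G(U, V) = 46605 + 170 = 46775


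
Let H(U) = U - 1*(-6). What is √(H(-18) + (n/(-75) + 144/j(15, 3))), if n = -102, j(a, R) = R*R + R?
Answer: √34/5 ≈ 1.1662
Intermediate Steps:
j(a, R) = R + R² (j(a, R) = R² + R = R + R²)
H(U) = 6 + U (H(U) = U + 6 = 6 + U)
√(H(-18) + (n/(-75) + 144/j(15, 3))) = √((6 - 18) + (-102/(-75) + 144/((3*(1 + 3))))) = √(-12 + (-102*(-1/75) + 144/((3*4)))) = √(-12 + (34/25 + 144/12)) = √(-12 + (34/25 + 144*(1/12))) = √(-12 + (34/25 + 12)) = √(-12 + 334/25) = √(34/25) = √34/5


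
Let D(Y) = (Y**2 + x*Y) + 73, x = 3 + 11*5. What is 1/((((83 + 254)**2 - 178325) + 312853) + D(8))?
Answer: 1/248698 ≈ 4.0209e-6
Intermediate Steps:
x = 58 (x = 3 + 55 = 58)
D(Y) = 73 + Y**2 + 58*Y (D(Y) = (Y**2 + 58*Y) + 73 = 73 + Y**2 + 58*Y)
1/((((83 + 254)**2 - 178325) + 312853) + D(8)) = 1/((((83 + 254)**2 - 178325) + 312853) + (73 + 8**2 + 58*8)) = 1/(((337**2 - 178325) + 312853) + (73 + 64 + 464)) = 1/(((113569 - 178325) + 312853) + 601) = 1/((-64756 + 312853) + 601) = 1/(248097 + 601) = 1/248698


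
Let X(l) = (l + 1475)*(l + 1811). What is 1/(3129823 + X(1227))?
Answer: 1/11338499 ≈ 8.8195e-8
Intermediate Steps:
X(l) = (1475 + l)*(1811 + l)
1/(3129823 + X(1227)) = 1/(3129823 + (2671225 + 1227**2 + 3286*1227)) = 1/(3129823 + (2671225 + 1505529 + 4031922)) = 1/(3129823 + 8208676) = 1/11338499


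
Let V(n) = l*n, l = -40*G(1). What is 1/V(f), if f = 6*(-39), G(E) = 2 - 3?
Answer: -1/9360 ≈ -0.00010684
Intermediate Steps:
G(E) = -1
l = 40 (l = -40*(-1) = 40)
f = -234
V(n) = 40*n
1/V(f) = 1/(40*(-234)) = 1/(-9360) = -1/9360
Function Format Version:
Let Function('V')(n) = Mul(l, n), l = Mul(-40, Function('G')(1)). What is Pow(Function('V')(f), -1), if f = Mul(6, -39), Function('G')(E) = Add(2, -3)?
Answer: Rational(-1, 9360) ≈ -0.00010684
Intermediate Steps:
Function('G')(E) = -1
l = 40 (l = Mul(-40, -1) = 40)
f = -234
Function('V')(n) = Mul(40, n)
Pow(Function('V')(f), -1) = Pow(Mul(40, -234), -1) = Pow(-9360, -1) = Rational(-1, 9360)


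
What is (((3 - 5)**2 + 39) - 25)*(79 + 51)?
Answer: 2340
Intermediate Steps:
(((3 - 5)**2 + 39) - 25)*(79 + 51) = (((-2)**2 + 39) - 25)*130 = ((4 + 39) - 25)*130 = (43 - 25)*130 = 18*130 = 2340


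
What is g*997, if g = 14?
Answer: 13958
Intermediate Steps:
g*997 = 14*997 = 13958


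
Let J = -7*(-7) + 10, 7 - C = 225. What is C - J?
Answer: -277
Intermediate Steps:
C = -218 (C = 7 - 1*225 = 7 - 225 = -218)
J = 59 (J = 49 + 10 = 59)
C - J = -218 - 1*59 = -218 - 59 = -277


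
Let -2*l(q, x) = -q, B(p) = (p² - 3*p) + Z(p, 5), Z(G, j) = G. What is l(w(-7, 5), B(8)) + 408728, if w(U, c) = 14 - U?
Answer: 817477/2 ≈ 4.0874e+5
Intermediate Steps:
B(p) = p² - 2*p (B(p) = (p² - 3*p) + p = p² - 2*p)
l(q, x) = q/2 (l(q, x) = -(-1)*q/2 = q/2)
l(w(-7, 5), B(8)) + 408728 = (14 - 1*(-7))/2 + 408728 = (14 + 7)/2 + 408728 = (½)*21 + 408728 = 21/2 + 408728 = 817477/2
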